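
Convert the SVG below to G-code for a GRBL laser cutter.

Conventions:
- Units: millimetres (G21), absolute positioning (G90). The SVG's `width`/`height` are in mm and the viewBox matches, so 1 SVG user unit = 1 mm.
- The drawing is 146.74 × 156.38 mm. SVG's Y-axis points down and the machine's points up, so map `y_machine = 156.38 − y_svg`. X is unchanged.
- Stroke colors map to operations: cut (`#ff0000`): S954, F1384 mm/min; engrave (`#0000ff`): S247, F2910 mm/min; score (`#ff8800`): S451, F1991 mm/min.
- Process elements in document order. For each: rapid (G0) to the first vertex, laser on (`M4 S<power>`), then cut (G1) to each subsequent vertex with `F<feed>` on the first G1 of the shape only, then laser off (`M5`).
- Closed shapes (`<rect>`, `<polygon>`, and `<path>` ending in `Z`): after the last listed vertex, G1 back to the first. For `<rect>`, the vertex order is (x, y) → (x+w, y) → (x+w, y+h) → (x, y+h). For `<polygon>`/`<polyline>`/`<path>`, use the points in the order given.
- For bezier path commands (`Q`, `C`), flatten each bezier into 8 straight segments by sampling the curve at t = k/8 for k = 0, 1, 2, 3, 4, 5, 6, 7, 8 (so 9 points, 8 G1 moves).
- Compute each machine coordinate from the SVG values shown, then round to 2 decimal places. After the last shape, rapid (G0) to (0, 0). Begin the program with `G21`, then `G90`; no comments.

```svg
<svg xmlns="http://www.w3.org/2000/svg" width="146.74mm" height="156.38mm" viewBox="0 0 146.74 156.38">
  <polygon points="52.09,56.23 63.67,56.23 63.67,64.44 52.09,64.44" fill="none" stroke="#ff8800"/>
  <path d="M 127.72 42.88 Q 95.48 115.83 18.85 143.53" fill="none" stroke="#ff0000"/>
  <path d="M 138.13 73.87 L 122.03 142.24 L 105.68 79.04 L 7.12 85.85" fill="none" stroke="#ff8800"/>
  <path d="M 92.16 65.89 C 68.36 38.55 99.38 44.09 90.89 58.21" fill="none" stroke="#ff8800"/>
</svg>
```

viewBox `0 0 146.74 156.38` with mm width/height → 1 unit = 1 mm. Flip: y_m = 156.38 − y_svg.

**Shape 1** — `<polygon>` rectangle, stroke `#ff8800` → score (S451, F1991). Machine vertices: (52.09,100.15) → (63.67,100.15) → (63.67,91.94) → (52.09,91.94) → (52.09,100.15). Closed: final G1 returns to the first vertex.

**Shape 2** — `<path>` quadratic bezier, stroke `#ff0000` → cut (S954, F1384). Control points (SVG): P0=(127.72,42.88), P1=(95.48,115.83), P2=(18.85,143.53); sampled at t=k/8. Machine vertices: (127.72,113.50) → (118.97,95.97) → (108.83,79.85) → (97.30,65.15) → (84.38,51.86) → (70.08,39.99) → (54.39,29.53) → (37.31,20.48) → (18.85,12.85). Open path.

**Shape 3** — `<path>` open polyline, stroke `#ff8800` → score (S451, F1991). Machine vertices: (138.13,82.51) → (122.03,14.14) → (105.68,77.34) → (7.12,70.53). Open path.

**Shape 4** — `<path>` cubic bezier, stroke `#ff8800` → score (S451, F1991). Control points (SVG): P0=(92.16,65.89), P1=(68.36,38.55), P2=(99.38,44.09), P3=(90.89,58.21); sampled at t=k/8. Machine vertices: (92.16,90.49) → (85.62,99.25) → (83.11,105.21) → (83.54,108.66) → (85.78,109.88) → (88.75,109.15) → (91.32,106.77) → (92.41,103.02) → (90.89,98.17). Open path.

G21
G90
G0 X52.09 Y100.15
M4 S451
G1 X63.67 Y100.15 F1991
G1 X63.67 Y91.94
G1 X52.09 Y91.94
G1 X52.09 Y100.15
M5
G0 X127.72 Y113.50
M4 S954
G1 X118.97 Y95.97 F1384
G1 X108.83 Y79.85
G1 X97.30 Y65.15
G1 X84.38 Y51.86
G1 X70.08 Y39.99
G1 X54.39 Y29.53
G1 X37.31 Y20.48
G1 X18.85 Y12.85
M5
G0 X138.13 Y82.51
M4 S451
G1 X122.03 Y14.14 F1991
G1 X105.68 Y77.34
G1 X7.12 Y70.53
M5
G0 X92.16 Y90.49
M4 S451
G1 X85.62 Y99.25 F1991
G1 X83.11 Y105.21
G1 X83.54 Y108.66
G1 X85.78 Y109.88
G1 X88.75 Y109.15
G1 X91.32 Y106.77
G1 X92.41 Y103.02
G1 X90.89 Y98.17
M5
G0 X0.00 Y0.00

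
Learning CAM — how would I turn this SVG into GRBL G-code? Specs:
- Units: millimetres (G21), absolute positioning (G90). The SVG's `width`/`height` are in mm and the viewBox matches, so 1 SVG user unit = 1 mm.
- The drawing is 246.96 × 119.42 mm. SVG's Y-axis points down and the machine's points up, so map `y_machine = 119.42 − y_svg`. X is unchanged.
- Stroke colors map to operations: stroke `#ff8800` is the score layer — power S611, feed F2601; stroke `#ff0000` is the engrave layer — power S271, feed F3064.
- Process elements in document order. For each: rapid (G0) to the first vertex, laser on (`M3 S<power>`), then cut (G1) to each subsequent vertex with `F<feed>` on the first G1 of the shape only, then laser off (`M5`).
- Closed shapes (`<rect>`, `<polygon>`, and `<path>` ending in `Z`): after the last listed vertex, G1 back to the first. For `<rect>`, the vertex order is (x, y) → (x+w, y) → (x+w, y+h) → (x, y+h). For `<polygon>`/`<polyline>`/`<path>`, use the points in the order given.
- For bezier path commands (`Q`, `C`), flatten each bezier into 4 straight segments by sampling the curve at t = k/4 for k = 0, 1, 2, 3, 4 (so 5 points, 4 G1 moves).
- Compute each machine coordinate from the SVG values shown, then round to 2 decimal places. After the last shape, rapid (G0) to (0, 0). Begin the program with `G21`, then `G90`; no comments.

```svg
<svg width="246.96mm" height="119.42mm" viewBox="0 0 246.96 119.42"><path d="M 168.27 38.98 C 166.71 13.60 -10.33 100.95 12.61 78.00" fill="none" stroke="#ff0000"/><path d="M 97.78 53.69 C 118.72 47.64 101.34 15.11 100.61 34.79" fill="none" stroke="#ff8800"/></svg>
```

G21
G90
G0 X168.27 Y80.44
M3 S271
G1 X140.06 Y81.82 F3064
G1 X81.25 Y61.84
G1 X27.03 Y41.40
G1 X12.61 Y41.42
M5
G0 X97.78 Y65.73
M3 S611
G1 X107.16 Y74.00 F2601
G1 X107.32 Y84.83
G1 X103.42 Y90.83
G1 X100.61 Y84.63
M5
G0 X0.00 Y0.00

Since the viewBox matches the mm dimensions, user units are millimetres directly. The only transform is the Y-flip y_m = 119.42 − y_svg.

Shape 1 is a cubic bezier drawn with `<path>`. Its stroke #ff0000 means engrave at S271, F3064. After flipping Y the toolpath is (168.27,80.44) → (140.06,81.82) → (81.25,61.84) → (27.03,41.40) → (12.61,41.42).

Shape 2 is a cubic bezier drawn with `<path>`. Its stroke #ff8800 means score at S611, F2601. After flipping Y the toolpath is (97.78,65.73) → (107.16,74.00) → (107.32,84.83) → (103.42,90.83) → (100.61,84.63).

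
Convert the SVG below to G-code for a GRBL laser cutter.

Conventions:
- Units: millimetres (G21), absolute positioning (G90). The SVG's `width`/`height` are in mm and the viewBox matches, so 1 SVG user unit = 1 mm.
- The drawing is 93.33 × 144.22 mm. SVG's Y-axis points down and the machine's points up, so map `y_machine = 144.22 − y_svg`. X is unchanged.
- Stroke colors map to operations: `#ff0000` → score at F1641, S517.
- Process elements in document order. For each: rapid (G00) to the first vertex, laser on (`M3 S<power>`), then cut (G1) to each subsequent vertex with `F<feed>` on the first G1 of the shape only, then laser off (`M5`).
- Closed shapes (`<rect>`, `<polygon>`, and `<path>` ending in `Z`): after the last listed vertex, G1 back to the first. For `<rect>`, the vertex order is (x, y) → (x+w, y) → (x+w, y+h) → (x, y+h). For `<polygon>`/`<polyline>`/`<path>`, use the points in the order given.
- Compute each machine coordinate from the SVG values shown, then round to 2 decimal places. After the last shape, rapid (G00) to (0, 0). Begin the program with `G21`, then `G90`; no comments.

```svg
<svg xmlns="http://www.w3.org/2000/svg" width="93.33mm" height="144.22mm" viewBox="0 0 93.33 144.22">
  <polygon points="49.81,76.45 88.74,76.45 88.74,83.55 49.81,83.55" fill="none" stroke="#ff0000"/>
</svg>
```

Since the viewBox matches the mm dimensions, user units are millimetres directly. The only transform is the Y-flip y_m = 144.22 − y_svg.

Shape 1 is a rectangle drawn with `<polygon>`. Its stroke #ff0000 means score at S517, F1641. After flipping Y the toolpath is (49.81,67.77) → (88.74,67.77) → (88.74,60.67) → (49.81,60.67) → (49.81,67.77), returning to the start.

G21
G90
G00 X49.81 Y67.77
M3 S517
G1 X88.74 Y67.77 F1641
G1 X88.74 Y60.67
G1 X49.81 Y60.67
G1 X49.81 Y67.77
M5
G00 X0.00 Y0.00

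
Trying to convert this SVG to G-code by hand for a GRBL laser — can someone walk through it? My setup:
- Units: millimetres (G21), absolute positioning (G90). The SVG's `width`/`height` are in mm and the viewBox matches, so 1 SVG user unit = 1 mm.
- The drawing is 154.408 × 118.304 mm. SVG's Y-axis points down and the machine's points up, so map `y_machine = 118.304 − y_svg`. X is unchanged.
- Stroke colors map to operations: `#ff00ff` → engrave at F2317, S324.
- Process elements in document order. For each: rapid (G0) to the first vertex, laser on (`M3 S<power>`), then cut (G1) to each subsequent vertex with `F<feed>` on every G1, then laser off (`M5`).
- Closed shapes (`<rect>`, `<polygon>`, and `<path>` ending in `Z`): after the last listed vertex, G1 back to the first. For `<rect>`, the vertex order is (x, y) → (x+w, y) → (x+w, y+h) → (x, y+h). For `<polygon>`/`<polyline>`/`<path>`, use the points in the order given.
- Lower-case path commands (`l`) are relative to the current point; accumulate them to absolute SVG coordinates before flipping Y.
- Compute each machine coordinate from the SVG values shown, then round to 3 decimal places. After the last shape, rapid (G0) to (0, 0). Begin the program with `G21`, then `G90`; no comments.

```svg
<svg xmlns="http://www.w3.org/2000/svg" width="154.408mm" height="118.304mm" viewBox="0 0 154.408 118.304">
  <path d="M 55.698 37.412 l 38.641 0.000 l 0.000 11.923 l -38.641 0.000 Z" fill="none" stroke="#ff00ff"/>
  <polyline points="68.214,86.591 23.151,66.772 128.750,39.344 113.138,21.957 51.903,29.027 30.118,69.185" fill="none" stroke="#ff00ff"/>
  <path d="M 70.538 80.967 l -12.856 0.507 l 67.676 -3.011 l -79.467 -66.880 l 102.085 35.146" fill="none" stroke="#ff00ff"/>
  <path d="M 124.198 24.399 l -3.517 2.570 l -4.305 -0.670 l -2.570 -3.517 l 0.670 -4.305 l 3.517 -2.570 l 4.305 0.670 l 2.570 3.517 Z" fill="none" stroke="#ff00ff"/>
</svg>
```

Since the viewBox matches the mm dimensions, user units are millimetres directly. The only transform is the Y-flip y_m = 118.304 − y_svg.

Shape 1 is a rectangle drawn with `<path>`. Its stroke #ff00ff means engrave at S324, F2317. After flipping Y the toolpath is (55.698,80.892) → (94.339,80.892) → (94.339,68.969) → (55.698,68.969) → (55.698,80.892), returning to the start.

Shape 2 is a open polyline drawn with `<polyline>`. Its stroke #ff00ff means engrave at S324, F2317. After flipping Y the toolpath is (68.214,31.713) → (23.151,51.532) → (128.750,78.960) → (113.138,96.347) → (51.903,89.277) → (30.118,49.119).

Shape 3 is a open polyline drawn with `<path>`. Its stroke #ff00ff means engrave at S324, F2317. After flipping Y the toolpath is (70.538,37.337) → (57.682,36.830) → (125.358,39.841) → (45.891,106.721) → (147.976,71.575).

Shape 4 is a regular polygon drawn with `<path>`. Its stroke #ff00ff means engrave at S324, F2317. After flipping Y the toolpath is (124.198,93.905) → (120.681,91.335) → (116.376,92.005) → (113.806,95.522) → (114.476,99.827) → (117.993,102.397) → (122.298,101.727) → (124.868,98.210) → (124.198,93.905), returning to the start.

G21
G90
G0 X55.698 Y80.892
M3 S324
G1 X94.339 Y80.892 F2317
G1 X94.339 Y68.969 F2317
G1 X55.698 Y68.969 F2317
G1 X55.698 Y80.892 F2317
M5
G0 X68.214 Y31.713
M3 S324
G1 X23.151 Y51.532 F2317
G1 X128.750 Y78.960 F2317
G1 X113.138 Y96.347 F2317
G1 X51.903 Y89.277 F2317
G1 X30.118 Y49.119 F2317
M5
G0 X70.538 Y37.337
M3 S324
G1 X57.682 Y36.830 F2317
G1 X125.358 Y39.841 F2317
G1 X45.891 Y106.721 F2317
G1 X147.976 Y71.575 F2317
M5
G0 X124.198 Y93.905
M3 S324
G1 X120.681 Y91.335 F2317
G1 X116.376 Y92.005 F2317
G1 X113.806 Y95.522 F2317
G1 X114.476 Y99.827 F2317
G1 X117.993 Y102.397 F2317
G1 X122.298 Y101.727 F2317
G1 X124.868 Y98.210 F2317
G1 X124.198 Y93.905 F2317
M5
G0 X0.000 Y0.000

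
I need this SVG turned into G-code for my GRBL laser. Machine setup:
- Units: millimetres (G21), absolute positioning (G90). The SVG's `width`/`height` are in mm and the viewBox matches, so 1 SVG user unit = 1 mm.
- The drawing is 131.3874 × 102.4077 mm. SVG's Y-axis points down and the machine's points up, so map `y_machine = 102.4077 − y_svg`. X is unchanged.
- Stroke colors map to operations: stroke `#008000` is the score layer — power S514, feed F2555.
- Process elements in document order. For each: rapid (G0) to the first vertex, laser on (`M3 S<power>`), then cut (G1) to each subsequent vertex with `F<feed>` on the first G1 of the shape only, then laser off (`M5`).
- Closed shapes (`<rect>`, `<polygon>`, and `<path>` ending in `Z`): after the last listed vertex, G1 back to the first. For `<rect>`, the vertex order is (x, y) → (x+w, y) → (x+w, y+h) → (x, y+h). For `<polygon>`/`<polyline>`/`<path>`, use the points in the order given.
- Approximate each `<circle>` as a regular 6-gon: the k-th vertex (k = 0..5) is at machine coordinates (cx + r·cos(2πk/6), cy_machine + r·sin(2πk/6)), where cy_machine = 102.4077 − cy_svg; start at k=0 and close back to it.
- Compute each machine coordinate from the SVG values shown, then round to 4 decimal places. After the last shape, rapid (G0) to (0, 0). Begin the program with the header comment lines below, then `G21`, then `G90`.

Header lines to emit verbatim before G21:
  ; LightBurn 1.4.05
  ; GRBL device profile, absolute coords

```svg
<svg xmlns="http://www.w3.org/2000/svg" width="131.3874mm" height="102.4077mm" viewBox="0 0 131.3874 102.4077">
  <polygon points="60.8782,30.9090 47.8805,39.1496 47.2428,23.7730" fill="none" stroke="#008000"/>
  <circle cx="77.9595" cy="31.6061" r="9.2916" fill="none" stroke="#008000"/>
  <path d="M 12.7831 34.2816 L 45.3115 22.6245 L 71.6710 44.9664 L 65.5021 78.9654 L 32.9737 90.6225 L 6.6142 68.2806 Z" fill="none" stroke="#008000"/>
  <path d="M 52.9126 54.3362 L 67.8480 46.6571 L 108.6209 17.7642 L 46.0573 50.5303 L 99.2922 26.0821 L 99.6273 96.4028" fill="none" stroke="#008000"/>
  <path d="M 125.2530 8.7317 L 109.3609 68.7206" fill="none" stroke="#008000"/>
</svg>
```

; LightBurn 1.4.05
; GRBL device profile, absolute coords
G21
G90
G0 X60.8782 Y71.4987
M3 S514
G1 X47.8805 Y63.2581 F2555
G1 X47.2428 Y78.6347
G1 X60.8782 Y71.4987
M5
G0 X87.2511 Y70.8016
M3 S514
G1 X82.6053 Y78.8484 F2555
G1 X73.3137 Y78.8484
G1 X68.6679 Y70.8016
G1 X73.3137 Y62.7548
G1 X82.6053 Y62.7548
G1 X87.2511 Y70.8016
M5
G0 X12.7831 Y68.1261
M3 S514
G1 X45.3115 Y79.7832 F2555
G1 X71.6710 Y57.4413
G1 X65.5021 Y23.4423
G1 X32.9737 Y11.7852
G1 X6.6142 Y34.1271
G1 X12.7831 Y68.1261
M5
G0 X52.9126 Y48.0715
M3 S514
G1 X67.8480 Y55.7506 F2555
G1 X108.6209 Y84.6435
G1 X46.0573 Y51.8774
G1 X99.2922 Y76.3256
G1 X99.6273 Y6.0049
M5
G0 X125.2530 Y93.6760
M3 S514
G1 X109.3609 Y33.6871 F2555
M5
G0 X0.0000 Y0.0000

1 u = 1 mm; y_m = 102.4077 − y.

[1] `<polygon>` regular polygon, #008000→score S514 F2555: (60.8782,71.4987) → (47.8805,63.2581) → (47.2428,78.6347) → (60.8782,71.4987) (closed)

[2] `<circle>` circle, #008000→score S514 F2555: (87.2511,70.8016) → (82.6053,78.8484) → (73.3137,78.8484) → (68.6679,70.8016) → (73.3137,62.7548) → (82.6053,62.7548) → (87.2511,70.8016) (closed)

[3] `<path>` regular polygon, #008000→score S514 F2555: (12.7831,68.1261) → (45.3115,79.7832) → (71.6710,57.4413) → (65.5021,23.4423) → (32.9737,11.7852) → (6.6142,34.1271) → (12.7831,68.1261) (closed)

[4] `<path>` open polyline, #008000→score S514 F2555: (52.9126,48.0715) → (67.8480,55.7506) → (108.6209,84.6435) → (46.0573,51.8774) → (99.2922,76.3256) → (99.6273,6.0049)

[5] `<path>` line segment, #008000→score S514 F2555: (125.2530,93.6760) → (109.3609,33.6871)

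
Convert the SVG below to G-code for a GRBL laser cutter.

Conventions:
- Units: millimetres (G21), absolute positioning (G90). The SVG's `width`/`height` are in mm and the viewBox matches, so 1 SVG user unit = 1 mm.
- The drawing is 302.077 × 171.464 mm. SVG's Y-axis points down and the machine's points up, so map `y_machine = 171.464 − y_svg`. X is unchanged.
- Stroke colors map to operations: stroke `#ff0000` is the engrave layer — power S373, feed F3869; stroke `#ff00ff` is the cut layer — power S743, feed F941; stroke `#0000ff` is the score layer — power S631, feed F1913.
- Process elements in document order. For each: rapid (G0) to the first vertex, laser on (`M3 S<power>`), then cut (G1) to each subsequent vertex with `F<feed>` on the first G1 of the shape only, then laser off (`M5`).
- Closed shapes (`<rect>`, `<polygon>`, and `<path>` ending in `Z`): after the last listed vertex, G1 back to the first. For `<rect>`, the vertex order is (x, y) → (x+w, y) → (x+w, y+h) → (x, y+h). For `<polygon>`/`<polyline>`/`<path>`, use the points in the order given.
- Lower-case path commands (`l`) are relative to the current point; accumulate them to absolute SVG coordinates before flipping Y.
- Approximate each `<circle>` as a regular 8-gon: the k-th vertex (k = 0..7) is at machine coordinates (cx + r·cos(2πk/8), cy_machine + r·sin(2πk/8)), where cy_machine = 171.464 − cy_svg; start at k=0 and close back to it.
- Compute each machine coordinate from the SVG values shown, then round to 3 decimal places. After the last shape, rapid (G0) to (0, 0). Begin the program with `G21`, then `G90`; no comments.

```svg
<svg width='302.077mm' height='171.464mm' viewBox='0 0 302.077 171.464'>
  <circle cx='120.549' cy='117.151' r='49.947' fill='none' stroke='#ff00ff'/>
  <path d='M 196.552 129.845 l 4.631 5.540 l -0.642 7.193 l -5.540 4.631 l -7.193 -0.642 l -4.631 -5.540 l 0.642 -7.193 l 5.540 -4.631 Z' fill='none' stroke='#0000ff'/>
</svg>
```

1 u = 1 mm; y_m = 171.464 − y.

[1] `<circle>` circle, #ff00ff→cut S743 F941: (170.496,54.313) → (155.867,89.631) → (120.549,104.260) → (85.231,89.631) → (70.602,54.313) → (85.231,18.995) → (120.549,4.366) → (155.867,18.995) → (170.496,54.313) (closed)

[2] `<path>` regular polygon, #0000ff→score S631 F1913: (196.552,41.619) → (201.183,36.079) → (200.541,28.886) → (195.001,24.255) → (187.808,24.897) → (183.177,30.437) → (183.819,37.630) → (189.359,42.261) → (196.552,41.619) (closed)

G21
G90
G0 X170.496 Y54.313
M3 S743
G1 X155.867 Y89.631 F941
G1 X120.549 Y104.260
G1 X85.231 Y89.631
G1 X70.602 Y54.313
G1 X85.231 Y18.995
G1 X120.549 Y4.366
G1 X155.867 Y18.995
G1 X170.496 Y54.313
M5
G0 X196.552 Y41.619
M3 S631
G1 X201.183 Y36.079 F1913
G1 X200.541 Y28.886
G1 X195.001 Y24.255
G1 X187.808 Y24.897
G1 X183.177 Y30.437
G1 X183.819 Y37.630
G1 X189.359 Y42.261
G1 X196.552 Y41.619
M5
G0 X0.000 Y0.000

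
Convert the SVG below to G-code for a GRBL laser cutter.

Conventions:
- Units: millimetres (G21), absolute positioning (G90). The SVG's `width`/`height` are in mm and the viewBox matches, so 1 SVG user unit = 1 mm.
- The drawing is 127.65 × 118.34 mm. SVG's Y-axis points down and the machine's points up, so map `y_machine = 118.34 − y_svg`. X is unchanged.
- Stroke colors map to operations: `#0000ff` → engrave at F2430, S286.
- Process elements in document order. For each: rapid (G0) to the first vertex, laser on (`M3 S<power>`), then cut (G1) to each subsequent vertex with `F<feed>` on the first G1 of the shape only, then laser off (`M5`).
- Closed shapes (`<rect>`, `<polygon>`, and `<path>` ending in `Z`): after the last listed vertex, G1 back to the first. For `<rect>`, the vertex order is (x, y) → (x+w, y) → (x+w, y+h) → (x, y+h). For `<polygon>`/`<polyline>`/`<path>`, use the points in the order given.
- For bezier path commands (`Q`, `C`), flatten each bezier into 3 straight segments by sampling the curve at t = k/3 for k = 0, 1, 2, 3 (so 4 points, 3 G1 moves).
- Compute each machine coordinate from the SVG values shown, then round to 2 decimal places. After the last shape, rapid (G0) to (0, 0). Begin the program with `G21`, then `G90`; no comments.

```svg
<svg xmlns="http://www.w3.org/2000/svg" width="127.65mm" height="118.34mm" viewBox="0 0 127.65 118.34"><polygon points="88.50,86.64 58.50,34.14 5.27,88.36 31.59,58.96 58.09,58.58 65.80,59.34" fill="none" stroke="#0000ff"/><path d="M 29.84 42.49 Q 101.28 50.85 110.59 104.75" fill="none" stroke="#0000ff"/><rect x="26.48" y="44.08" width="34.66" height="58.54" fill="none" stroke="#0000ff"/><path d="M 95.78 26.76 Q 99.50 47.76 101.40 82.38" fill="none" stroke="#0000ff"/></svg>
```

Since the viewBox matches the mm dimensions, user units are millimetres directly. The only transform is the Y-flip y_m = 118.34 − y_svg.

Shape 1 is a closed polygon drawn with `<polygon>`. Its stroke #0000ff means engrave at S286, F2430. After flipping Y the toolpath is (88.50,31.70) → (58.50,84.20) → (5.27,29.98) → (31.59,59.38) → (58.09,59.76) → (65.80,59.00) → (88.50,31.70), returning to the start.

Shape 2 is a quadratic bezier drawn with `<path>`. Its stroke #0000ff means engrave at S286, F2430. After flipping Y the toolpath is (29.84,75.85) → (70.56,65.22) → (97.48,44.46) → (110.59,13.59).

Shape 3 is a rectangle drawn with `<rect>`. Its stroke #0000ff means engrave at S286, F2430. After flipping Y the toolpath is (26.48,74.26) → (61.14,74.26) → (61.14,15.72) → (26.48,15.72) → (26.48,74.26), returning to the start.

Shape 4 is a quadratic bezier drawn with `<path>`. Its stroke #0000ff means engrave at S286, F2430. After flipping Y the toolpath is (95.78,91.58) → (98.06,76.07) → (99.93,57.53) → (101.40,35.96).

G21
G90
G0 X88.50 Y31.70
M3 S286
G1 X58.50 Y84.20 F2430
G1 X5.27 Y29.98
G1 X31.59 Y59.38
G1 X58.09 Y59.76
G1 X65.80 Y59.00
G1 X88.50 Y31.70
M5
G0 X29.84 Y75.85
M3 S286
G1 X70.56 Y65.22 F2430
G1 X97.48 Y44.46
G1 X110.59 Y13.59
M5
G0 X26.48 Y74.26
M3 S286
G1 X61.14 Y74.26 F2430
G1 X61.14 Y15.72
G1 X26.48 Y15.72
G1 X26.48 Y74.26
M5
G0 X95.78 Y91.58
M3 S286
G1 X98.06 Y76.07 F2430
G1 X99.93 Y57.53
G1 X101.40 Y35.96
M5
G0 X0.00 Y0.00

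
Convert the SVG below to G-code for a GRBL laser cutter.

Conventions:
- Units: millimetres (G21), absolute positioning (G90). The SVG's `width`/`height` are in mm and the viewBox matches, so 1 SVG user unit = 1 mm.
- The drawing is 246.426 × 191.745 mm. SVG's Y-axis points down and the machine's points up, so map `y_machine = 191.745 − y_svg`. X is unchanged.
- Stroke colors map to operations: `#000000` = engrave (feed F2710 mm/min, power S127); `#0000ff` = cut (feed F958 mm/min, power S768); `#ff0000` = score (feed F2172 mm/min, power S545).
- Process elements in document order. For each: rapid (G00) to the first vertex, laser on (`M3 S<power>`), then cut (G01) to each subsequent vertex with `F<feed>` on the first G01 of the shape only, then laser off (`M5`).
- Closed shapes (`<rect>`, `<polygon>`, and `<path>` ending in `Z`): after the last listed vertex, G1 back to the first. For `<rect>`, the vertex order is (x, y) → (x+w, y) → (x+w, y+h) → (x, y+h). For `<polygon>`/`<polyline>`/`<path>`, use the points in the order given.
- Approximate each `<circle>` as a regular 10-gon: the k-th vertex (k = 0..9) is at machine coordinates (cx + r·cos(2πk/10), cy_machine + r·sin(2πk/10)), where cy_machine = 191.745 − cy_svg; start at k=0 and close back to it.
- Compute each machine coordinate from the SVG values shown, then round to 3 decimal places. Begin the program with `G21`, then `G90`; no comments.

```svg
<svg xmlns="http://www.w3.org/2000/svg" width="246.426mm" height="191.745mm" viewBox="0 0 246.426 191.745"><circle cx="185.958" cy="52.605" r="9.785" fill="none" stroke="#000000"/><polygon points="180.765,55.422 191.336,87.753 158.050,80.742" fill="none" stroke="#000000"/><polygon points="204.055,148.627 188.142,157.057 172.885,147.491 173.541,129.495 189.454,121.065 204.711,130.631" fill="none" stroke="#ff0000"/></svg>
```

1 u = 1 mm; y_m = 191.745 − y.

[1] `<circle>` circle, #000000→engrave S127 F2710: (195.743,139.140) → (193.874,144.891) → (188.982,148.446) → (182.934,148.446) → (178.042,144.891) → (176.173,139.140) → (178.042,133.389) → (182.934,129.834) → (188.982,129.834) → (193.874,133.389) → (195.743,139.140) (closed)

[2] `<polygon>` regular polygon, #000000→engrave S127 F2710: (180.765,136.323) → (191.336,103.992) → (158.050,111.003) → (180.765,136.323) (closed)

[3] `<polygon>` regular polygon, #ff0000→score S545 F2172: (204.055,43.118) → (188.142,34.688) → (172.885,44.254) → (173.541,62.250) → (189.454,70.680) → (204.711,61.114) → (204.055,43.118) (closed)

G21
G90
G00 X195.743 Y139.140
M3 S127
G01 X193.874 Y144.891 F2710
G01 X188.982 Y148.446
G01 X182.934 Y148.446
G01 X178.042 Y144.891
G01 X176.173 Y139.140
G01 X178.042 Y133.389
G01 X182.934 Y129.834
G01 X188.982 Y129.834
G01 X193.874 Y133.389
G01 X195.743 Y139.140
M5
G00 X180.765 Y136.323
M3 S127
G01 X191.336 Y103.992 F2710
G01 X158.050 Y111.003
G01 X180.765 Y136.323
M5
G00 X204.055 Y43.118
M3 S545
G01 X188.142 Y34.688 F2172
G01 X172.885 Y44.254
G01 X173.541 Y62.250
G01 X189.454 Y70.680
G01 X204.711 Y61.114
G01 X204.055 Y43.118
M5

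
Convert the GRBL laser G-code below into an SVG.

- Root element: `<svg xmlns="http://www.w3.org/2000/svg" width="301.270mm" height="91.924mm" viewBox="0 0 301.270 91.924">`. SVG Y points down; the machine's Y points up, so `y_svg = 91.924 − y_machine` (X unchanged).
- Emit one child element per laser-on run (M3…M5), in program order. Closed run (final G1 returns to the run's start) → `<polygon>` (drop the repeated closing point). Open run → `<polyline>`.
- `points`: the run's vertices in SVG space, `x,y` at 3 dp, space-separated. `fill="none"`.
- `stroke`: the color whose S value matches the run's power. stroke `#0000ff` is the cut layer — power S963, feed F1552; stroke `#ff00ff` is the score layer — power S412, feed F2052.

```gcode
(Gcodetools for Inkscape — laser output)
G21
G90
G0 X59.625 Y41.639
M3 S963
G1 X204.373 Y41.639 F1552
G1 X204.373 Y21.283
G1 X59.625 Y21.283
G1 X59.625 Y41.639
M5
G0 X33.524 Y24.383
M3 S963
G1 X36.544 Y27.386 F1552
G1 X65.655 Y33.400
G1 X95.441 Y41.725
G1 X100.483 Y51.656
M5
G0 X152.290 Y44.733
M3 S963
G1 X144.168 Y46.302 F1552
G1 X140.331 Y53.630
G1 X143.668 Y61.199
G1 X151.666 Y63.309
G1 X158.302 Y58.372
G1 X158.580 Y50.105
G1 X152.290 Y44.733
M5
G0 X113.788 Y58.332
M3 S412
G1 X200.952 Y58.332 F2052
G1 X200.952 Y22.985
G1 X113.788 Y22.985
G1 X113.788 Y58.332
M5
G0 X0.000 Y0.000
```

<svg xmlns="http://www.w3.org/2000/svg" width="301.270mm" height="91.924mm" viewBox="0 0 301.270 91.924">
  <polygon points="59.625,50.285 204.373,50.285 204.373,70.641 59.625,70.641" fill="none" stroke="#0000ff"/>
  <polyline points="33.524,67.541 36.544,64.538 65.655,58.524 95.441,50.199 100.483,40.268" fill="none" stroke="#0000ff"/>
  <polygon points="152.290,47.191 144.168,45.622 140.331,38.294 143.668,30.725 151.666,28.615 158.302,33.552 158.580,41.819" fill="none" stroke="#0000ff"/>
  <polygon points="113.788,33.592 200.952,33.592 200.952,68.939 113.788,68.939" fill="none" stroke="#ff00ff"/>
</svg>

Each laser-on run becomes one SVG element. Flip Y back into SVG space with y_svg = 91.924 − y_machine.

Run 1: the run's S963 means `#0000ff` (cut). The run returns to its start, so emit a `<polygon>` with points (Y-flipped): 59.625,50.285 204.373,50.285 204.373,70.641 59.625,70.641.

Run 2: S963 ⇒ cut layer `#0000ff`. The run is open, so emit a `<polyline>` with points (Y-flipped): 33.524,67.541 36.544,64.538 65.655,58.524 95.441,50.199 100.483,40.268.

Run 3: power S963 maps to stroke `#0000ff` (cut). The run returns to its start, so emit a `<polygon>` with points (Y-flipped): 152.290,47.191 144.168,45.622 140.331,38.294 143.668,30.725 151.666,28.615 158.302,33.552 158.580,41.819.

Run 4: power S412 maps to stroke `#ff00ff` (score). The run returns to its start, so emit a `<polygon>` with points (Y-flipped): 113.788,33.592 200.952,33.592 200.952,68.939 113.788,68.939.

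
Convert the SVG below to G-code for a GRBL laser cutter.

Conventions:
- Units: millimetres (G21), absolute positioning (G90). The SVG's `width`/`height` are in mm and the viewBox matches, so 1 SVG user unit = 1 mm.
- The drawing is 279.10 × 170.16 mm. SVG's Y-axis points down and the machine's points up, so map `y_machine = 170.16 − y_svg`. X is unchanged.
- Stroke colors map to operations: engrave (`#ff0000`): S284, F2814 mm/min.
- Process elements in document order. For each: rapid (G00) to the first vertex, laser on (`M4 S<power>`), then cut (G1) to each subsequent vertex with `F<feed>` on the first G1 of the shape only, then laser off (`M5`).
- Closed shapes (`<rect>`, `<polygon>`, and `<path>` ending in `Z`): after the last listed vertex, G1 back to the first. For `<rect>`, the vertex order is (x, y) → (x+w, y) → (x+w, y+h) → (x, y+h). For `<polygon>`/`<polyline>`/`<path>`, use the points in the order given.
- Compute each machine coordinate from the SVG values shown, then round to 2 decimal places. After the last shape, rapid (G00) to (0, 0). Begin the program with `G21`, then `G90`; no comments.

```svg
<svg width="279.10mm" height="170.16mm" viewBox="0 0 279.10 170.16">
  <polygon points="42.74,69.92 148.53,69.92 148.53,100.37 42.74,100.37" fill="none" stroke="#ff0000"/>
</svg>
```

G21
G90
G00 X42.74 Y100.24
M4 S284
G1 X148.53 Y100.24 F2814
G1 X148.53 Y69.79
G1 X42.74 Y69.79
G1 X42.74 Y100.24
M5
G00 X0.00 Y0.00

1 u = 1 mm; y_m = 170.16 − y.

[1] `<polygon>` rectangle, #ff0000→engrave S284 F2814: (42.74,100.24) → (148.53,100.24) → (148.53,69.79) → (42.74,69.79) → (42.74,100.24) (closed)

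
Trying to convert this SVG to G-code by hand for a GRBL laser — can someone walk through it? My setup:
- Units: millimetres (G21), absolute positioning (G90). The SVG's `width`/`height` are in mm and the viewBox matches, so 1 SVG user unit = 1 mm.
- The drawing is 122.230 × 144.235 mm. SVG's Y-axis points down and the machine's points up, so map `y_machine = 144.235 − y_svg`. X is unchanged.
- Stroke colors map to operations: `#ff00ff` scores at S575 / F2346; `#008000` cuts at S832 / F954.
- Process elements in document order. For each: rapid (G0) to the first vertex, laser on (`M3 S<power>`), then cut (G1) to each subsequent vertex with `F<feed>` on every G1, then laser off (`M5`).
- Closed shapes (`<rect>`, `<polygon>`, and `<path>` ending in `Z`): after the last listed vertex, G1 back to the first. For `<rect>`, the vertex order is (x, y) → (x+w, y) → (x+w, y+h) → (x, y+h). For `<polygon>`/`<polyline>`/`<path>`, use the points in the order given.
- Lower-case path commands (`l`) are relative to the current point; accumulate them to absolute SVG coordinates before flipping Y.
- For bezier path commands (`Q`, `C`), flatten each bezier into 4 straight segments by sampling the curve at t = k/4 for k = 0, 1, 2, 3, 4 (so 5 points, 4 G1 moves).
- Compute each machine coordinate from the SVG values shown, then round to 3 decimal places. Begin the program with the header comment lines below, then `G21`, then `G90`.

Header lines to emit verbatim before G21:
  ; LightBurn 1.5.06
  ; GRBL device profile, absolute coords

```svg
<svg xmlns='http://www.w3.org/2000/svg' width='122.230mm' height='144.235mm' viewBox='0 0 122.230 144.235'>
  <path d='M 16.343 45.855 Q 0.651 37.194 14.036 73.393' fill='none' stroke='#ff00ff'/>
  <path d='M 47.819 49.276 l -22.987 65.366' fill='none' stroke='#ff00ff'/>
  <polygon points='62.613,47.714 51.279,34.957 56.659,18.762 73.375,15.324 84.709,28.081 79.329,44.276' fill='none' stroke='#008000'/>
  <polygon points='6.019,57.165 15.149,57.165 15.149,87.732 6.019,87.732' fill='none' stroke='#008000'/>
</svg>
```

; LightBurn 1.5.06
; GRBL device profile, absolute coords
G21
G90
G0 X16.343 Y98.380
M3 S575
G1 X10.314 Y99.907 F2346
G1 X7.920 Y95.826 F2346
G1 X9.161 Y86.138 F2346
G1 X14.036 Y70.842 F2346
M5
G0 X47.819 Y94.959
M3 S575
G1 X24.832 Y29.593 F2346
M5
G0 X62.613 Y96.521
M3 S832
G1 X51.279 Y109.278 F954
G1 X56.659 Y125.473 F954
G1 X73.375 Y128.911 F954
G1 X84.709 Y116.154 F954
G1 X79.329 Y99.959 F954
G1 X62.613 Y96.521 F954
M5
G0 X6.019 Y87.070
M3 S832
G1 X15.149 Y87.070 F954
G1 X15.149 Y56.503 F954
G1 X6.019 Y56.503 F954
G1 X6.019 Y87.070 F954
M5

1 u = 1 mm; y_m = 144.235 − y.

[1] `<path>` quadratic bezier, #ff00ff→score S575 F2346: (16.343,98.380) → (10.314,99.907) → (7.920,95.826) → (9.161,86.138) → (14.036,70.842)

[2] `<path>` line segment, #ff00ff→score S575 F2346: (47.819,94.959) → (24.832,29.593)

[3] `<polygon>` regular polygon, #008000→cut S832 F954: (62.613,96.521) → (51.279,109.278) → (56.659,125.473) → (73.375,128.911) → (84.709,116.154) → (79.329,99.959) → (62.613,96.521) (closed)

[4] `<polygon>` rectangle, #008000→cut S832 F954: (6.019,87.070) → (15.149,87.070) → (15.149,56.503) → (6.019,56.503) → (6.019,87.070) (closed)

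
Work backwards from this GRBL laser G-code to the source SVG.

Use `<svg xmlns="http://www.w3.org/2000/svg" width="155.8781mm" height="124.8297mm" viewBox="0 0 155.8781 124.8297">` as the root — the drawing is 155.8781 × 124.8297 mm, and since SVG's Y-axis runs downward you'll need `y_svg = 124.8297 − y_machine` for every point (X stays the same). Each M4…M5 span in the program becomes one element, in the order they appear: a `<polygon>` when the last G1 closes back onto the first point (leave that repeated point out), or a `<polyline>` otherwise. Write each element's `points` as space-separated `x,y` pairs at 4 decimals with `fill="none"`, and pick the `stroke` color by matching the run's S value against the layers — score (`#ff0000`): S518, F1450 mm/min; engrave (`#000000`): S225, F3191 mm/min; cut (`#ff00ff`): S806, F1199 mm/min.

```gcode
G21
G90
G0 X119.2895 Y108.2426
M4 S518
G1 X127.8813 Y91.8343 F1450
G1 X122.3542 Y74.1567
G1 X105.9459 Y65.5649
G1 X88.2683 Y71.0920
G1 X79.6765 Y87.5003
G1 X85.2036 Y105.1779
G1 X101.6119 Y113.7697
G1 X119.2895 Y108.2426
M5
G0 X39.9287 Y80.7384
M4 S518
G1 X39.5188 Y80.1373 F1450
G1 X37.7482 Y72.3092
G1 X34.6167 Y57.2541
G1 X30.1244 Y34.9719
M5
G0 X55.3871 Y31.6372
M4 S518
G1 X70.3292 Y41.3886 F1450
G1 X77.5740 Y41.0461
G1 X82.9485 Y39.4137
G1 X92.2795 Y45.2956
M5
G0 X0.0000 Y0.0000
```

Each laser-on run becomes one SVG element. Flip Y back into SVG space with y_svg = 124.8297 − y_machine. Every run uses S518, so all elements get stroke `#ff0000` (score).

Run 1: The run returns to its start, so emit a `<polygon>` with points (Y-flipped): 119.2895,16.5871 127.8813,32.9954 122.3542,50.6730 105.9459,59.2648 88.2683,53.7377 79.6765,37.3294 85.2036,19.6518 101.6119,11.0600.

Run 2: The run is open, so emit a `<polyline>` with points (Y-flipped): 39.9287,44.0913 39.5188,44.6924 37.7482,52.5205 34.6167,67.5756 30.1244,89.8578.

Run 3: The run is open, so emit a `<polyline>` with points (Y-flipped): 55.3871,93.1925 70.3292,83.4411 77.5740,83.7836 82.9485,85.4160 92.2795,79.5341.

<svg xmlns="http://www.w3.org/2000/svg" width="155.8781mm" height="124.8297mm" viewBox="0 0 155.8781 124.8297">
  <polygon points="119.2895,16.5871 127.8813,32.9954 122.3542,50.6730 105.9459,59.2648 88.2683,53.7377 79.6765,37.3294 85.2036,19.6518 101.6119,11.0600" fill="none" stroke="#ff0000"/>
  <polyline points="39.9287,44.0913 39.5188,44.6924 37.7482,52.5205 34.6167,67.5756 30.1244,89.8578" fill="none" stroke="#ff0000"/>
  <polyline points="55.3871,93.1925 70.3292,83.4411 77.5740,83.7836 82.9485,85.4160 92.2795,79.5341" fill="none" stroke="#ff0000"/>
</svg>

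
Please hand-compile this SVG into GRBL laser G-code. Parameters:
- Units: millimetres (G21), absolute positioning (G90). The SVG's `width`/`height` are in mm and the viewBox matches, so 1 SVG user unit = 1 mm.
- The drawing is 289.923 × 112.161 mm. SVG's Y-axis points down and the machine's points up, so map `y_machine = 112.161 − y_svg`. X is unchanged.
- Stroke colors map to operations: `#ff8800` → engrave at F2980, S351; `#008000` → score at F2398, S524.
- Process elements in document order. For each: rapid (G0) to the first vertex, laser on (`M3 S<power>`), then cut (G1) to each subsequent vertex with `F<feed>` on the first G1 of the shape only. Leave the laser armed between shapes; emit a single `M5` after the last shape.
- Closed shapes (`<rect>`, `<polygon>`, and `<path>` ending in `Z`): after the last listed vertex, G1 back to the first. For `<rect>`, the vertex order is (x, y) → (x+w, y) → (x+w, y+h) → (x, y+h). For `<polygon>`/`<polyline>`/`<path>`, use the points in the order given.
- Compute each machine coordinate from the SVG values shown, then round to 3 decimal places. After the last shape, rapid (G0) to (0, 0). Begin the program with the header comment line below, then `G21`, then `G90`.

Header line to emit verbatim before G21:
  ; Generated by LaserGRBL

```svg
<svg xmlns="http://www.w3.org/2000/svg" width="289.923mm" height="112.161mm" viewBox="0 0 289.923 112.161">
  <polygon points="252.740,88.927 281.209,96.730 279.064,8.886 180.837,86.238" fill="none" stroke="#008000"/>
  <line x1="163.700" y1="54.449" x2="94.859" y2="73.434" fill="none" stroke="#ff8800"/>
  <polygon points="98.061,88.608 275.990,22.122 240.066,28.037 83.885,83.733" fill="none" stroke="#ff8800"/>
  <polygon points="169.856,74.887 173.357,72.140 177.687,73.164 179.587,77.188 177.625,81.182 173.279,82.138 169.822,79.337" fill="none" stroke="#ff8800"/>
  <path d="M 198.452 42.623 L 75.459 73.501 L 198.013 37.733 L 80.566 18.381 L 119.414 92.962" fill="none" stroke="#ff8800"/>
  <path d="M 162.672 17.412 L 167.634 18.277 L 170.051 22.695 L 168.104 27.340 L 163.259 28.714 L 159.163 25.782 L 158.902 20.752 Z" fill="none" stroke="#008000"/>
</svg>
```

1 u = 1 mm; y_m = 112.161 − y.

[1] `<polygon>` closed polygon, #008000→score S524 F2398: (252.740,23.234) → (281.209,15.431) → (279.064,103.275) → (180.837,25.923) → (252.740,23.234) (closed)

[2] `<line>` line segment, #ff8800→engrave S351 F2980: (163.700,57.712) → (94.859,38.727)

[3] `<polygon>` closed polygon, #ff8800→engrave S351 F2980: (98.061,23.553) → (275.990,90.039) → (240.066,84.124) → (83.885,28.428) → (98.061,23.553) (closed)

[4] `<polygon>` regular polygon, #ff8800→engrave S351 F2980: (169.856,37.274) → (173.357,40.021) → (177.687,38.997) → (179.587,34.973) → (177.625,30.979) → (173.279,30.023) → (169.822,32.824) → (169.856,37.274) (closed)

[5] `<path>` open polyline, #ff8800→engrave S351 F2980: (198.452,69.538) → (75.459,38.660) → (198.013,74.428) → (80.566,93.780) → (119.414,19.199)

[6] `<path>` regular polygon, #008000→score S524 F2398: (162.672,94.749) → (167.634,93.884) → (170.051,89.466) → (168.104,84.821) → (163.259,83.447) → (159.163,86.379) → (158.902,91.409) → (162.672,94.749) (closed)

; Generated by LaserGRBL
G21
G90
G0 X252.740 Y23.234
M3 S524
G1 X281.209 Y15.431 F2398
G1 X279.064 Y103.275
G1 X180.837 Y25.923
G1 X252.740 Y23.234
G0 X163.700 Y57.712
M3 S351
G1 X94.859 Y38.727 F2980
G0 X98.061 Y23.553
M3 S351
G1 X275.990 Y90.039 F2980
G1 X240.066 Y84.124
G1 X83.885 Y28.428
G1 X98.061 Y23.553
G0 X169.856 Y37.274
M3 S351
G1 X173.357 Y40.021 F2980
G1 X177.687 Y38.997
G1 X179.587 Y34.973
G1 X177.625 Y30.979
G1 X173.279 Y30.023
G1 X169.822 Y32.824
G1 X169.856 Y37.274
G0 X198.452 Y69.538
M3 S351
G1 X75.459 Y38.660 F2980
G1 X198.013 Y74.428
G1 X80.566 Y93.780
G1 X119.414 Y19.199
G0 X162.672 Y94.749
M3 S524
G1 X167.634 Y93.884 F2398
G1 X170.051 Y89.466
G1 X168.104 Y84.821
G1 X163.259 Y83.447
G1 X159.163 Y86.379
G1 X158.902 Y91.409
G1 X162.672 Y94.749
M5
G0 X0.000 Y0.000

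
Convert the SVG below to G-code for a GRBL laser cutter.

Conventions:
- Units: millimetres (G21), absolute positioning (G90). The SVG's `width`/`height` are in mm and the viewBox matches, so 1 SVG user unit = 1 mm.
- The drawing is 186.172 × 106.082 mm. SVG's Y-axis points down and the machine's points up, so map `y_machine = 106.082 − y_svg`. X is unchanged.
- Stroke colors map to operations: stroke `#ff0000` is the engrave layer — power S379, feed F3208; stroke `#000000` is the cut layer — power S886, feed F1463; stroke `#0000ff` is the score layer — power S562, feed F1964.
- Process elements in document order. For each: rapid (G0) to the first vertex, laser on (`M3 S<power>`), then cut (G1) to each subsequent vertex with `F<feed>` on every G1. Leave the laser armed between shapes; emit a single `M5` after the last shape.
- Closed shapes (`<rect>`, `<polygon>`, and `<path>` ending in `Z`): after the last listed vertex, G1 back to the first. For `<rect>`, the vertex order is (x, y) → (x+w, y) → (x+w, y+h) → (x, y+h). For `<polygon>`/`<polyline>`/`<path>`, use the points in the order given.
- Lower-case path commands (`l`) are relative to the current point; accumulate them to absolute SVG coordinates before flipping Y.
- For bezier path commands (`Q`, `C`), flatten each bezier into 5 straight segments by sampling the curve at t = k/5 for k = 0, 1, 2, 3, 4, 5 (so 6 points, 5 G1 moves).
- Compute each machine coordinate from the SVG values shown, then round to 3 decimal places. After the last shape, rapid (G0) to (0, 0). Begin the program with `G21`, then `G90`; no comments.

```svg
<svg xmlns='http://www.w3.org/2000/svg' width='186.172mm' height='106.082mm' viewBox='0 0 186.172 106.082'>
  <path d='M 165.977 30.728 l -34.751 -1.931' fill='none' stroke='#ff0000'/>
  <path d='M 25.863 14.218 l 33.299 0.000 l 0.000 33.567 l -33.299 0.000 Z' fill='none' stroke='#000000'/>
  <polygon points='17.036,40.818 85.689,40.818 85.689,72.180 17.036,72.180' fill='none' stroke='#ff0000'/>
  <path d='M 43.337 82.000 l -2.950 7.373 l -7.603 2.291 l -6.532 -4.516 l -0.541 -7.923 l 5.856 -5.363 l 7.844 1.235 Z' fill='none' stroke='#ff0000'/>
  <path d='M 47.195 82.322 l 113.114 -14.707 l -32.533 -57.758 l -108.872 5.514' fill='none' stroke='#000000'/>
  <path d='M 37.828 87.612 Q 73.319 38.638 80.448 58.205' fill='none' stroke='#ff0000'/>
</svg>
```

Since the viewBox matches the mm dimensions, user units are millimetres directly. The only transform is the Y-flip y_m = 106.082 − y_svg.

Shape 1 is a line segment drawn with `<path>`. Its stroke #ff0000 means engrave at S379, F3208. After flipping Y the toolpath is (165.977,75.354) → (131.226,77.285).

Shape 2 is a rectangle drawn with `<path>`. Its stroke #000000 means cut at S886, F1463. After flipping Y the toolpath is (25.863,91.864) → (59.162,91.864) → (59.162,58.297) → (25.863,58.297) → (25.863,91.864), returning to the start.

Shape 3 is a rectangle drawn with `<polygon>`. Its stroke #ff0000 means engrave at S379, F3208. After flipping Y the toolpath is (17.036,65.264) → (85.689,65.264) → (85.689,33.902) → (17.036,33.902) → (17.036,65.264), returning to the start.

Shape 4 is a regular polygon drawn with `<path>`. Its stroke #ff0000 means engrave at S379, F3208. After flipping Y the toolpath is (43.337,24.082) → (40.387,16.709) → (32.784,14.418) → (26.252,18.934) → (25.711,26.857) → (31.567,32.220) → (39.411,30.985) → (43.337,24.082), returning to the start.

Shape 5 is a open polyline drawn with `<path>`. Its stroke #000000 means cut at S886, F1463. After flipping Y the toolpath is (47.195,23.760) → (160.309,38.467) → (127.776,96.225) → (18.904,90.711).

Shape 6 is a quadratic bezier drawn with `<path>`. Its stroke #ff0000 means engrave at S379, F3208. After flipping Y the toolpath is (37.828,18.470) → (50.890,35.318) → (61.683,46.683) → (70.207,52.564) → (76.462,52.962) → (80.448,47.877).

G21
G90
G0 X165.977 Y75.354
M3 S379
G1 X131.226 Y77.285 F3208
G0 X25.863 Y91.864
M3 S886
G1 X59.162 Y91.864 F1463
G1 X59.162 Y58.297 F1463
G1 X25.863 Y58.297 F1463
G1 X25.863 Y91.864 F1463
G0 X17.036 Y65.264
M3 S379
G1 X85.689 Y65.264 F3208
G1 X85.689 Y33.902 F3208
G1 X17.036 Y33.902 F3208
G1 X17.036 Y65.264 F3208
G0 X43.337 Y24.082
M3 S379
G1 X40.387 Y16.709 F3208
G1 X32.784 Y14.418 F3208
G1 X26.252 Y18.934 F3208
G1 X25.711 Y26.857 F3208
G1 X31.567 Y32.220 F3208
G1 X39.411 Y30.985 F3208
G1 X43.337 Y24.082 F3208
G0 X47.195 Y23.760
M3 S886
G1 X160.309 Y38.467 F1463
G1 X127.776 Y96.225 F1463
G1 X18.904 Y90.711 F1463
G0 X37.828 Y18.470
M3 S379
G1 X50.890 Y35.318 F3208
G1 X61.683 Y46.683 F3208
G1 X70.207 Y52.564 F3208
G1 X76.462 Y52.962 F3208
G1 X80.448 Y47.877 F3208
M5
G0 X0.000 Y0.000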